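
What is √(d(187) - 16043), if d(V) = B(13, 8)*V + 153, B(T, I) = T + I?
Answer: I*√11963 ≈ 109.38*I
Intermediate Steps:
B(T, I) = I + T
d(V) = 153 + 21*V (d(V) = (8 + 13)*V + 153 = 21*V + 153 = 153 + 21*V)
√(d(187) - 16043) = √((153 + 21*187) - 16043) = √((153 + 3927) - 16043) = √(4080 - 16043) = √(-11963) = I*√11963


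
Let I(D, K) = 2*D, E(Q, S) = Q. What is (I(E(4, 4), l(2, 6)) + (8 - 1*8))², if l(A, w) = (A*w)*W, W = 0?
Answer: 64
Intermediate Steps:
l(A, w) = 0 (l(A, w) = (A*w)*0 = 0)
(I(E(4, 4), l(2, 6)) + (8 - 1*8))² = (2*4 + (8 - 1*8))² = (8 + (8 - 8))² = (8 + 0)² = 8² = 64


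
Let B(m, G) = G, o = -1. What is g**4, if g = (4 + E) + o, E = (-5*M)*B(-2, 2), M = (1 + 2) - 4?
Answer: 28561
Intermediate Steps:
M = -1 (M = 3 - 4 = -1)
E = 10 (E = -5*(-1)*2 = 5*2 = 10)
g = 13 (g = (4 + 10) - 1 = 14 - 1 = 13)
g**4 = 13**4 = 28561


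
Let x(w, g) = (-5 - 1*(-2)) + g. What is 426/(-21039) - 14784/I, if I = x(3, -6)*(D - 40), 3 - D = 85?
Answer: -17306018/1283379 ≈ -13.485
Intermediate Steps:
D = -82 (D = 3 - 1*85 = 3 - 85 = -82)
x(w, g) = -3 + g (x(w, g) = (-5 + 2) + g = -3 + g)
I = 1098 (I = (-3 - 6)*(-82 - 40) = -9*(-122) = 1098)
426/(-21039) - 14784/I = 426/(-21039) - 14784/1098 = 426*(-1/21039) - 14784*1/1098 = -142/7013 - 2464/183 = -17306018/1283379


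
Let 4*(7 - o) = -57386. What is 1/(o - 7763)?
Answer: 2/13181 ≈ 0.00015173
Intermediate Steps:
o = 28707/2 (o = 7 - 1/4*(-57386) = 7 + 28693/2 = 28707/2 ≈ 14354.)
1/(o - 7763) = 1/(28707/2 - 7763) = 1/(13181/2) = 2/13181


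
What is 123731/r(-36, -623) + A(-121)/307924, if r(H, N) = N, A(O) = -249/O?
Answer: -4610068922597/23212234892 ≈ -198.61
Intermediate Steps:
123731/r(-36, -623) + A(-121)/307924 = 123731/(-623) - 249/(-121)/307924 = 123731*(-1/623) - 249*(-1/121)*(1/307924) = -123731/623 + (249/121)*(1/307924) = -123731/623 + 249/37258804 = -4610068922597/23212234892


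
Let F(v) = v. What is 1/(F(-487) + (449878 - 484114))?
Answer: -1/34723 ≈ -2.8799e-5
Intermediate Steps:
1/(F(-487) + (449878 - 484114)) = 1/(-487 + (449878 - 484114)) = 1/(-487 - 34236) = 1/(-34723) = -1/34723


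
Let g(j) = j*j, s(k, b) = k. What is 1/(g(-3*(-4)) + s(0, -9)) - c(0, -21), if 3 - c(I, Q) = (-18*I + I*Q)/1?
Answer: -431/144 ≈ -2.9931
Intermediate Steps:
g(j) = j²
c(I, Q) = 3 + 18*I - I*Q (c(I, Q) = 3 - (-18*I + I*Q)/1 = 3 - (-18*I + I*Q) = 3 + (18*I - I*Q) = 3 + 18*I - I*Q)
1/(g(-3*(-4)) + s(0, -9)) - c(0, -21) = 1/((-3*(-4))² + 0) - (3 + 18*0 - 1*0*(-21)) = 1/(12² + 0) - (3 + 0 + 0) = 1/(144 + 0) - 1*3 = 1/144 - 3 = -431/144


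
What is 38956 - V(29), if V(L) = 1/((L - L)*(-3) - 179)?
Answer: 6973125/179 ≈ 38956.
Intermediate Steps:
V(L) = -1/179 (V(L) = 1/(0*(-3) - 179) = 1/(0 - 179) = 1/(-179) = -1/179)
38956 - V(29) = 38956 - 1*(-1/179) = 38956 + 1/179 = 6973125/179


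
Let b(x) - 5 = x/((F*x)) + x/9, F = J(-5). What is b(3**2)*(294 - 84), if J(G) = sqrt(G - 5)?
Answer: 1260 - 21*I*sqrt(10) ≈ 1260.0 - 66.408*I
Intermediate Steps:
J(G) = sqrt(-5 + G)
F = I*sqrt(10) (F = sqrt(-5 - 5) = sqrt(-10) = I*sqrt(10) ≈ 3.1623*I)
b(x) = 5 + x/9 - I*sqrt(10)/10 (b(x) = 5 + (x/(((I*sqrt(10))*x)) + x/9) = 5 + (x/((I*x*sqrt(10))) + x*(1/9)) = 5 + (x*(-I*sqrt(10)/(10*x)) + x/9) = 5 + (-I*sqrt(10)/10 + x/9) = 5 + (x/9 - I*sqrt(10)/10) = 5 + x/9 - I*sqrt(10)/10)
b(3**2)*(294 - 84) = (5 + (1/9)*3**2 - I*sqrt(10)/10)*(294 - 84) = (5 + (1/9)*9 - I*sqrt(10)/10)*210 = (5 + 1 - I*sqrt(10)/10)*210 = (6 - I*sqrt(10)/10)*210 = 1260 - 21*I*sqrt(10)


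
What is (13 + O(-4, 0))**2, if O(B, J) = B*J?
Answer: 169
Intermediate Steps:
(13 + O(-4, 0))**2 = (13 - 4*0)**2 = (13 + 0)**2 = 13**2 = 169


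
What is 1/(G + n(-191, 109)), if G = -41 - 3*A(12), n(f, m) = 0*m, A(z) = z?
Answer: -1/77 ≈ -0.012987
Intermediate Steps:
n(f, m) = 0
G = -77 (G = -41 - 3*12 = -41 - 36 = -77)
1/(G + n(-191, 109)) = 1/(-77 + 0) = 1/(-77) = -1/77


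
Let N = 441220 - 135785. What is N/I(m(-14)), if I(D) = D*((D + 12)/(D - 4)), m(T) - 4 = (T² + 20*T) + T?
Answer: -14966315/3854 ≈ -3883.3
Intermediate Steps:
m(T) = 4 + T² + 21*T (m(T) = 4 + ((T² + 20*T) + T) = 4 + (T² + 21*T) = 4 + T² + 21*T)
N = 305435
I(D) = D*(12 + D)/(-4 + D) (I(D) = D*((12 + D)/(-4 + D)) = D*(12 + D)/(-4 + D))
N/I(m(-14)) = 305435/(((4 + (-14)² + 21*(-14))*(12 + (4 + (-14)² + 21*(-14)))/(-4 + (4 + (-14)² + 21*(-14))))) = 305435/(((4 + 196 - 294)*(12 + (4 + 196 - 294))/(-4 + (4 + 196 - 294)))) = 305435/((-94*(12 - 94)/(-4 - 94))) = 305435/((-94*(-82)/(-98))) = 305435/((-94*(-1/98)*(-82))) = 305435/(-3854/49) = 305435*(-49/3854) = -14966315/3854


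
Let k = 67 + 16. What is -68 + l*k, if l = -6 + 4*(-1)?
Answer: -898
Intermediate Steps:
l = -10 (l = -6 - 4 = -10)
k = 83
-68 + l*k = -68 - 10*83 = -68 - 830 = -898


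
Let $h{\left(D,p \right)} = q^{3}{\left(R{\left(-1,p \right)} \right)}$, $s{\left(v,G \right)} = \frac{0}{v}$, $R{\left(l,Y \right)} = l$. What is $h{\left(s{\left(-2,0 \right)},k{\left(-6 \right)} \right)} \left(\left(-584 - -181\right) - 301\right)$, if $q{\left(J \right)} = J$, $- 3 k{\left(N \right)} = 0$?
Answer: $704$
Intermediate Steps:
$k{\left(N \right)} = 0$ ($k{\left(N \right)} = \left(- \frac{1}{3}\right) 0 = 0$)
$s{\left(v,G \right)} = 0$
$h{\left(D,p \right)} = -1$ ($h{\left(D,p \right)} = \left(-1\right)^{3} = -1$)
$h{\left(s{\left(-2,0 \right)},k{\left(-6 \right)} \right)} \left(\left(-584 - -181\right) - 301\right) = - (\left(-584 - -181\right) - 301) = - (\left(-584 + 181\right) - 301) = - (-403 - 301) = \left(-1\right) \left(-704\right) = 704$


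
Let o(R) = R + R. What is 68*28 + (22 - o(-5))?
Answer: 1936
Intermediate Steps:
o(R) = 2*R
68*28 + (22 - o(-5)) = 68*28 + (22 - 2*(-5)) = 1904 + (22 - 1*(-10)) = 1904 + (22 + 10) = 1904 + 32 = 1936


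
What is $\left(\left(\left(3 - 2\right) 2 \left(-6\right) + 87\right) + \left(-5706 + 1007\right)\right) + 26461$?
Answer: $21837$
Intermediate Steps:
$\left(\left(\left(3 - 2\right) 2 \left(-6\right) + 87\right) + \left(-5706 + 1007\right)\right) + 26461 = \left(\left(1 \cdot 2 \left(-6\right) + 87\right) - 4699\right) + 26461 = \left(\left(2 \left(-6\right) + 87\right) - 4699\right) + 26461 = \left(\left(-12 + 87\right) - 4699\right) + 26461 = \left(75 - 4699\right) + 26461 = -4624 + 26461 = 21837$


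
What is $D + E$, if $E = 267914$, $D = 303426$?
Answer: $571340$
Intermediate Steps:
$D + E = 303426 + 267914 = 571340$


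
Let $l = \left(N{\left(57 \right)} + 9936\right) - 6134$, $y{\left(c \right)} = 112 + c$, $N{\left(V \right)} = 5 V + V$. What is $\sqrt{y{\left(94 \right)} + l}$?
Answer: $5 \sqrt{174} \approx 65.955$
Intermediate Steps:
$N{\left(V \right)} = 6 V$
$l = 4144$ ($l = \left(6 \cdot 57 + 9936\right) - 6134 = \left(342 + 9936\right) - 6134 = 10278 - 6134 = 4144$)
$\sqrt{y{\left(94 \right)} + l} = \sqrt{\left(112 + 94\right) + 4144} = \sqrt{206 + 4144} = \sqrt{4350} = 5 \sqrt{174}$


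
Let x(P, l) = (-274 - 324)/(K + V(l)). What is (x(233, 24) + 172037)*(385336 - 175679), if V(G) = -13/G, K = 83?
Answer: 71377069633247/1979 ≈ 3.6067e+10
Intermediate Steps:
x(P, l) = -598/(83 - 13/l) (x(P, l) = (-274 - 324)/(83 - 13/l) = -598/(83 - 13/l))
(x(233, 24) + 172037)*(385336 - 175679) = (-598*24/(-13 + 83*24) + 172037)*(385336 - 175679) = (-598*24/(-13 + 1992) + 172037)*209657 = (-598*24/1979 + 172037)*209657 = (-598*24*1/1979 + 172037)*209657 = (-14352/1979 + 172037)*209657 = (340446871/1979)*209657 = 71377069633247/1979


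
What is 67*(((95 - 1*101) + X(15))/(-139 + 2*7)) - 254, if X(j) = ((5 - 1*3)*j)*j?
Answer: -61498/125 ≈ -491.98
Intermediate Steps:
X(j) = 2*j² (X(j) = ((5 - 3)*j)*j = (2*j)*j = 2*j²)
67*(((95 - 1*101) + X(15))/(-139 + 2*7)) - 254 = 67*(((95 - 1*101) + 2*15²)/(-139 + 2*7)) - 254 = 67*(((95 - 101) + 2*225)/(-139 + 14)) - 254 = 67*((-6 + 450)/(-125)) - 254 = 67*(444*(-1/125)) - 254 = 67*(-444/125) - 254 = -29748/125 - 254 = -61498/125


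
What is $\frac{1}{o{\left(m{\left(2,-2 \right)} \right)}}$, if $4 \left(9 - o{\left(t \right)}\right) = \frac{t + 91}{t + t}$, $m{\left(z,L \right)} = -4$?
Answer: $\frac{32}{375} \approx 0.085333$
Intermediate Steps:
$o{\left(t \right)} = 9 - \frac{91 + t}{8 t}$ ($o{\left(t \right)} = 9 - \frac{\left(t + 91\right) \frac{1}{t + t}}{4} = 9 - \frac{\left(91 + t\right) \frac{1}{2 t}}{4} = 9 - \frac{\frac{1}{2} \frac{1}{t} \left(91 + t\right)}{4} = 9 - \frac{91 + t}{8 t}$)
$\frac{1}{o{\left(m{\left(2,-2 \right)} \right)}} = \frac{1}{\frac{1}{8} \frac{1}{-4} \left(-91 + 71 \left(-4\right)\right)} = \frac{1}{\frac{1}{8} \left(- \frac{1}{4}\right) \left(-91 - 284\right)} = \frac{1}{\frac{1}{8} \left(- \frac{1}{4}\right) \left(-375\right)} = \frac{1}{\frac{375}{32}} = \frac{32}{375}$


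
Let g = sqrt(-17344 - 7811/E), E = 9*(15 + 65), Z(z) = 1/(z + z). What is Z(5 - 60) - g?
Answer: -1/110 - I*sqrt(62477455)/60 ≈ -0.0090909 - 131.74*I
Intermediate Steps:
Z(z) = 1/(2*z)
E = 720 (E = 9*80 = 720)
g = I*sqrt(62477455)/60 (g = sqrt(-17344 - 7811/720) = sqrt(-12495491/720) = I*sqrt(62477455)/60 ≈ 131.74*I)
Z(5 - 60) - g = 1/(2*(5 - 60)) - I*sqrt(62477455)/60 = (1/2)/(-55) - I*sqrt(62477455)/60 = (1/2)*(-1/55) - I*sqrt(62477455)/60 = -1/110 - I*sqrt(62477455)/60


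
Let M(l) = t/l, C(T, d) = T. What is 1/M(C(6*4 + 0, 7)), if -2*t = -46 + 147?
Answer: -48/101 ≈ -0.47525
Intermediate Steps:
t = -101/2 (t = -(-46 + 147)/2 = -1/2*101 = -101/2 ≈ -50.500)
M(l) = -101/(2*l)
1/M(C(6*4 + 0, 7)) = 1/(-101/(2*(6*4 + 0))) = 1/(-101/(2*(24 + 0))) = 1/(-101/2/24) = 1/(-101/2*1/24) = 1/(-101/48) = -48/101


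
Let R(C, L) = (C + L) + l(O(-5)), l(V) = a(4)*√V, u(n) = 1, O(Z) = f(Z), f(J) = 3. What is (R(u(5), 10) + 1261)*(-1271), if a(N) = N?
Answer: -1616712 - 5084*√3 ≈ -1.6255e+6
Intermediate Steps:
O(Z) = 3
l(V) = 4*√V
R(C, L) = C + L + 4*√3 (R(C, L) = (C + L) + 4*√3 = C + L + 4*√3)
(R(u(5), 10) + 1261)*(-1271) = ((1 + 10 + 4*√3) + 1261)*(-1271) = ((11 + 4*√3) + 1261)*(-1271) = (1272 + 4*√3)*(-1271) = -1616712 - 5084*√3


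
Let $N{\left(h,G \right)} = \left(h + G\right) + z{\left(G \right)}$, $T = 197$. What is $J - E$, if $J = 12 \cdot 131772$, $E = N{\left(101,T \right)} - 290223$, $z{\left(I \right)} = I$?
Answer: $1870992$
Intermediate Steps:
$N{\left(h,G \right)} = h + 2 G$ ($N{\left(h,G \right)} = \left(h + G\right) + G = \left(G + h\right) + G = h + 2 G$)
$E = -289728$ ($E = \left(101 + 2 \cdot 197\right) - 290223 = \left(101 + 394\right) - 290223 = 495 - 290223 = -289728$)
$J = 1581264$
$J - E = 1581264 - -289728 = 1581264 + 289728 = 1870992$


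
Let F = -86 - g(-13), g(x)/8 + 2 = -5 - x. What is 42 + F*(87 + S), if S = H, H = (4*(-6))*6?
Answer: 7680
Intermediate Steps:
g(x) = -56 - 8*x (g(x) = -16 + 8*(-5 - x) = -16 + (-40 - 8*x) = -56 - 8*x)
H = -144 (H = -24*6 = -144)
S = -144
F = -134 (F = -86 - (-56 - 8*(-13)) = -86 - (-56 + 104) = -86 - 1*48 = -86 - 48 = -134)
42 + F*(87 + S) = 42 - 134*(87 - 144) = 42 - 134*(-57) = 42 + 7638 = 7680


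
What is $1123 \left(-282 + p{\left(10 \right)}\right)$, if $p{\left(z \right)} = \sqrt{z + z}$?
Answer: $-316686 + 2246 \sqrt{5} \approx -3.1166 \cdot 10^{5}$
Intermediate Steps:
$p{\left(z \right)} = \sqrt{2} \sqrt{z}$ ($p{\left(z \right)} = \sqrt{2 z} = \sqrt{2} \sqrt{z}$)
$1123 \left(-282 + p{\left(10 \right)}\right) = 1123 \left(-282 + \sqrt{2} \sqrt{10}\right) = 1123 \left(-282 + 2 \sqrt{5}\right) = -316686 + 2246 \sqrt{5}$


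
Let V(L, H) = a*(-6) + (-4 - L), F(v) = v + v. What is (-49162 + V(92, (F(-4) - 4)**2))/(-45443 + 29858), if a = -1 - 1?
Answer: 49246/15585 ≈ 3.1598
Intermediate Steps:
a = -2
F(v) = 2*v
V(L, H) = 8 - L (V(L, H) = -2*(-6) + (-4 - L) = 12 + (-4 - L) = 8 - L)
(-49162 + V(92, (F(-4) - 4)**2))/(-45443 + 29858) = (-49162 + (8 - 1*92))/(-45443 + 29858) = (-49162 + (8 - 92))/(-15585) = (-49162 - 84)*(-1/15585) = -49246*(-1/15585) = 49246/15585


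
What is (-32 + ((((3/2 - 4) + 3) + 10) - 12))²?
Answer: 4489/4 ≈ 1122.3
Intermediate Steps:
(-32 + ((((3/2 - 4) + 3) + 10) - 12))² = (-32 + (((-5/2 + 3) + 10) - 12))² = (-32 + ((½ + 10) - 12))² = (-32 + (21/2 - 12))² = (-32 - 3/2)² = (-67/2)² = 4489/4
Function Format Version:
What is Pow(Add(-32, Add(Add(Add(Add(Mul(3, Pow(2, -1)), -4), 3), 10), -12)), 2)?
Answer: Rational(4489, 4) ≈ 1122.3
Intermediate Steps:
Pow(Add(-32, Add(Add(Add(Add(Mul(3, Pow(2, -1)), -4), 3), 10), -12)), 2) = Pow(Add(-32, Add(Add(Add(Add(Mul(3, Rational(1, 2)), -4), 3), 10), -12)), 2) = Pow(Add(-32, Add(Add(Add(Add(Rational(3, 2), -4), 3), 10), -12)), 2) = Pow(Add(-32, Add(Add(Add(Rational(-5, 2), 3), 10), -12)), 2) = Pow(Add(-32, Add(Add(Rational(1, 2), 10), -12)), 2) = Pow(Add(-32, Add(Rational(21, 2), -12)), 2) = Pow(Add(-32, Rational(-3, 2)), 2) = Pow(Rational(-67, 2), 2) = Rational(4489, 4)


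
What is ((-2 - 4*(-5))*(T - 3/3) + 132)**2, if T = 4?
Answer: 34596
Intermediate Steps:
((-2 - 4*(-5))*(T - 3/3) + 132)**2 = ((-2 - 4*(-5))*(4 - 3/3) + 132)**2 = ((-2 + 20)*(4 - 3*1/3) + 132)**2 = (18*(4 - 1) + 132)**2 = (18*3 + 132)**2 = (54 + 132)**2 = 186**2 = 34596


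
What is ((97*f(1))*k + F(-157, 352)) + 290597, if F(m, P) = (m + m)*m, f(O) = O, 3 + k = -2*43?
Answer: 331262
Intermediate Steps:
k = -89 (k = -3 - 2*43 = -3 - 86 = -89)
F(m, P) = 2*m**2 (F(m, P) = (2*m)*m = 2*m**2)
((97*f(1))*k + F(-157, 352)) + 290597 = ((97*1)*(-89) + 2*(-157)**2) + 290597 = (97*(-89) + 2*24649) + 290597 = (-8633 + 49298) + 290597 = 40665 + 290597 = 331262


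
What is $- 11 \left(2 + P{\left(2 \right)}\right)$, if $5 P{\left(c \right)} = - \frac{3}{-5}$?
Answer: $- \frac{583}{25} \approx -23.32$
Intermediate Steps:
$P{\left(c \right)} = \frac{3}{25}$ ($P{\left(c \right)} = \frac{\left(-3\right) \frac{1}{-5}}{5} = \frac{\left(-3\right) \left(- \frac{1}{5}\right)}{5} = \frac{1}{5} \cdot \frac{3}{5} = \frac{3}{25}$)
$- 11 \left(2 + P{\left(2 \right)}\right) = - 11 \left(2 + \frac{3}{25}\right) = \left(-11\right) \frac{53}{25} = - \frac{583}{25}$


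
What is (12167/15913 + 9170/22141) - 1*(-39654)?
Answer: 1995956934877/50332819 ≈ 39655.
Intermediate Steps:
(12167/15913 + 9170/22141) - 1*(-39654) = (12167*(1/15913) + 9170*(1/22141)) + 39654 = (12167/15913 + 1310/3163) + 39654 = 59330251/50332819 + 39654 = 1995956934877/50332819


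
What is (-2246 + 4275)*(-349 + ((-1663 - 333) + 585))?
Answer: -3571040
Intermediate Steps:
(-2246 + 4275)*(-349 + ((-1663 - 333) + 585)) = 2029*(-349 + (-1996 + 585)) = 2029*(-349 - 1411) = 2029*(-1760) = -3571040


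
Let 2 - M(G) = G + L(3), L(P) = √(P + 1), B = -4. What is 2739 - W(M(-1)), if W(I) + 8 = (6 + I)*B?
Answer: 2775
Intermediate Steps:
L(P) = √(1 + P)
M(G) = -G (M(G) = 2 - (G + √(1 + 3)) = 2 - (G + √4) = 2 - (G + 2) = 2 - (2 + G) = 2 + (-2 - G) = -G)
W(I) = -32 - 4*I (W(I) = -8 + (6 + I)*(-4) = -8 + (-24 - 4*I) = -32 - 4*I)
2739 - W(M(-1)) = 2739 - (-32 - (-4)*(-1)) = 2739 - (-32 - 4*1) = 2739 - (-32 - 4) = 2739 - 1*(-36) = 2739 + 36 = 2775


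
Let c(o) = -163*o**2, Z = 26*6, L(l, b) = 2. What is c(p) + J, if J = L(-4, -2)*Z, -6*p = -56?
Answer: -124984/9 ≈ -13887.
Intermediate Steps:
Z = 156
p = 28/3 (p = -1/6*(-56) = 28/3 ≈ 9.3333)
J = 312 (J = 2*156 = 312)
c(p) + J = -163*(28/3)**2 + 312 = -163*784/9 + 312 = -127792/9 + 312 = -124984/9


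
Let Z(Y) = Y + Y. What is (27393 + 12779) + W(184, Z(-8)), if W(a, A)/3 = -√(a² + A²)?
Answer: 40172 - 24*√533 ≈ 39618.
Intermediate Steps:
Z(Y) = 2*Y
W(a, A) = -3*√(A² + a²) (W(a, A) = 3*(-√(a² + A²)) = 3*(-√(A² + a²)) = -3*√(A² + a²))
(27393 + 12779) + W(184, Z(-8)) = (27393 + 12779) - 3*√((2*(-8))² + 184²) = 40172 - 3*√((-16)² + 33856) = 40172 - 3*√(256 + 33856) = 40172 - 24*√533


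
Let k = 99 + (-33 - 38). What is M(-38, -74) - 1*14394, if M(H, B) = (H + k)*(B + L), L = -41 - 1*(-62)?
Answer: -13864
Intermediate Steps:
k = 28 (k = 99 - 71 = 28)
L = 21 (L = -41 + 62 = 21)
M(H, B) = (21 + B)*(28 + H) (M(H, B) = (H + 28)*(B + 21) = (28 + H)*(21 + B) = (21 + B)*(28 + H))
M(-38, -74) - 1*14394 = (588 + 21*(-38) + 28*(-74) - 74*(-38)) - 1*14394 = (588 - 798 - 2072 + 2812) - 14394 = 530 - 14394 = -13864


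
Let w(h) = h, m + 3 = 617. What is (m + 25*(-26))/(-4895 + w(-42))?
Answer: 36/4937 ≈ 0.0072919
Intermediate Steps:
m = 614 (m = -3 + 617 = 614)
(m + 25*(-26))/(-4895 + w(-42)) = (614 + 25*(-26))/(-4895 - 42) = (614 - 650)/(-4937) = -36*(-1/4937) = 36/4937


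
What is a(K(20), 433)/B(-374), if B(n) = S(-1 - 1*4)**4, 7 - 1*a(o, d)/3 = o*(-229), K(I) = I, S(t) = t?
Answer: 13761/625 ≈ 22.018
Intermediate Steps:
a(o, d) = 21 + 687*o (a(o, d) = 21 - 3*o*(-229) = 21 - (-687)*o = 21 + 687*o)
B(n) = 625 (B(n) = (-1 - 1*4)**4 = (-1 - 4)**4 = (-5)**4 = 625)
a(K(20), 433)/B(-374) = (21 + 687*20)/625 = (21 + 13740)*(1/625) = 13761*(1/625) = 13761/625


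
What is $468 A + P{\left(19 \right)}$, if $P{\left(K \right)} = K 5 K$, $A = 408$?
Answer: $192749$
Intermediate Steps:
$P{\left(K \right)} = 5 K^{2}$ ($P{\left(K \right)} = 5 K K = 5 K^{2}$)
$468 A + P{\left(19 \right)} = 468 \cdot 408 + 5 \cdot 19^{2} = 190944 + 5 \cdot 361 = 190944 + 1805 = 192749$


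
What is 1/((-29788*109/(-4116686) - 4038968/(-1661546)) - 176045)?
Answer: -100589164067/17707895534889205 ≈ -5.6805e-6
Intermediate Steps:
1/((-29788*109/(-4116686) - 4038968/(-1661546)) - 176045) = 1/((-3246892*(-1/4116686) - 4038968*(-1/1661546)) - 176045) = 1/((1623446/2058343 + 2019484/830773) - 176045) = 1/(323853285810/100589164067 - 176045) = 1/(-17707895534889205/100589164067) = -100589164067/17707895534889205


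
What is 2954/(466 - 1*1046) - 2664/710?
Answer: -182123/20590 ≈ -8.8452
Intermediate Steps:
2954/(466 - 1*1046) - 2664/710 = 2954/(466 - 1046) - 2664*1/710 = 2954/(-580) - 1332/355 = 2954*(-1/580) - 1332/355 = -1477/290 - 1332/355 = -182123/20590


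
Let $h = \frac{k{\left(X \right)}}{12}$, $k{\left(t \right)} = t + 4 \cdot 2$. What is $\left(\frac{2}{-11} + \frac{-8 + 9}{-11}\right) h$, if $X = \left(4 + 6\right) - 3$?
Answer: $- \frac{15}{44} \approx -0.34091$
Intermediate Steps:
$X = 7$ ($X = 10 - 3 = 7$)
$k{\left(t \right)} = 8 + t$ ($k{\left(t \right)} = t + 8 = 8 + t$)
$h = \frac{5}{4}$ ($h = \frac{8 + 7}{12} = \frac{1}{12} \cdot 15 = \frac{5}{4} \approx 1.25$)
$\left(\frac{2}{-11} + \frac{-8 + 9}{-11}\right) h = \left(\frac{2}{-11} + \frac{-8 + 9}{-11}\right) \frac{5}{4} = \left(2 \left(- \frac{1}{11}\right) + 1 \left(- \frac{1}{11}\right)\right) \frac{5}{4} = \left(- \frac{2}{11} - \frac{1}{11}\right) \frac{5}{4} = \left(- \frac{3}{11}\right) \frac{5}{4} = - \frac{15}{44}$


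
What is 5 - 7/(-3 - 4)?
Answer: 6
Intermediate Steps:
5 - 7/(-3 - 4) = 5 - 7/(-7) = 5 - ⅐*(-7) = 5 + 1 = 6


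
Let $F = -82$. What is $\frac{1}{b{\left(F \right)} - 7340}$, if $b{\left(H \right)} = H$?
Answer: $- \frac{1}{7422} \approx -0.00013473$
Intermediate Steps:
$\frac{1}{b{\left(F \right)} - 7340} = \frac{1}{-82 - 7340} = \frac{1}{-7422} = - \frac{1}{7422}$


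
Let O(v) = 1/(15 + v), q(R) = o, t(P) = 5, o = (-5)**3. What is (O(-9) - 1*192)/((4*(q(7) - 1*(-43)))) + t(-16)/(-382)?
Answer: 214921/375888 ≈ 0.57177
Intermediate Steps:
o = -125
q(R) = -125
(O(-9) - 1*192)/((4*(q(7) - 1*(-43)))) + t(-16)/(-382) = (1/(15 - 9) - 1*192)/((4*(-125 - 1*(-43)))) + 5/(-382) = (1/6 - 192)/((4*(-125 + 43))) + 5*(-1/382) = (1/6 - 192)/((4*(-82))) - 5/382 = -1151/6/(-328) - 5/382 = -1151/6*(-1/328) - 5/382 = 1151/1968 - 5/382 = 214921/375888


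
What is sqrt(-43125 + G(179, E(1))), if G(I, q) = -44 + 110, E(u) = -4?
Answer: I*sqrt(43059) ≈ 207.51*I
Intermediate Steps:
G(I, q) = 66
sqrt(-43125 + G(179, E(1))) = sqrt(-43125 + 66) = sqrt(-43059) = I*sqrt(43059)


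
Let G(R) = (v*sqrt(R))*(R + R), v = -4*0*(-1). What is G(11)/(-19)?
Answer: 0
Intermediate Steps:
v = 0 (v = 0*(-1) = 0)
G(R) = 0 (G(R) = (0*sqrt(R))*(R + R) = 0*(2*R) = 0)
G(11)/(-19) = 0/(-19) = 0*(-1/19) = 0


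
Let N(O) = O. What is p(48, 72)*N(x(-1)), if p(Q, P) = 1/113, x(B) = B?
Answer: -1/113 ≈ -0.0088496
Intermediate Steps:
p(Q, P) = 1/113
p(48, 72)*N(x(-1)) = (1/113)*(-1) = -1/113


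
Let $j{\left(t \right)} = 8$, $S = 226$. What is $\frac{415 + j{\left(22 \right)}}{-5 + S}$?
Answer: $\frac{423}{221} \approx 1.914$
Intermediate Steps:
$\frac{415 + j{\left(22 \right)}}{-5 + S} = \frac{415 + 8}{-5 + 226} = \frac{423}{221}$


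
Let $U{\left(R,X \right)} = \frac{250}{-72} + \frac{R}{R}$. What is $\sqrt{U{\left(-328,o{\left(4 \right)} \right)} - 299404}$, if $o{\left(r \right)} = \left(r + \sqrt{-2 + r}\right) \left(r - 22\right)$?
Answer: $\frac{i \sqrt{10778633}}{6} \approx 547.18 i$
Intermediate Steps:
$o{\left(r \right)} = \left(-22 + r\right) \left(r + \sqrt{-2 + r}\right)$ ($o{\left(r \right)} = \left(r + \sqrt{-2 + r}\right) \left(-22 + r\right) = \left(-22 + r\right) \left(r + \sqrt{-2 + r}\right)$)
$U{\left(R,X \right)} = - \frac{89}{36}$ ($U{\left(R,X \right)} = 250 \left(- \frac{1}{72}\right) + 1 = - \frac{125}{36} + 1 = - \frac{89}{36}$)
$\sqrt{U{\left(-328,o{\left(4 \right)} \right)} - 299404} = \sqrt{- \frac{89}{36} - 299404} = \sqrt{- \frac{10778633}{36}} = \frac{i \sqrt{10778633}}{6}$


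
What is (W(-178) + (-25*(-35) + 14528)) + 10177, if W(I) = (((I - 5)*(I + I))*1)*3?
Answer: 221024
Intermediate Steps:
W(I) = 6*I*(-5 + I) (W(I) = (((-5 + I)*(2*I))*1)*3 = ((2*I*(-5 + I))*1)*3 = (2*I*(-5 + I))*3 = 6*I*(-5 + I))
(W(-178) + (-25*(-35) + 14528)) + 10177 = (6*(-178)*(-5 - 178) + (-25*(-35) + 14528)) + 10177 = (6*(-178)*(-183) + (875 + 14528)) + 10177 = (195444 + 15403) + 10177 = 210847 + 10177 = 221024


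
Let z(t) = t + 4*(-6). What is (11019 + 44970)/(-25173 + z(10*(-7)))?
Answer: -55989/25267 ≈ -2.2159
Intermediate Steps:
z(t) = -24 + t (z(t) = t - 24 = -24 + t)
(11019 + 44970)/(-25173 + z(10*(-7))) = (11019 + 44970)/(-25173 + (-24 + 10*(-7))) = 55989/(-25173 + (-24 - 70)) = 55989/(-25173 - 94) = 55989/(-25267) = 55989*(-1/25267) = -55989/25267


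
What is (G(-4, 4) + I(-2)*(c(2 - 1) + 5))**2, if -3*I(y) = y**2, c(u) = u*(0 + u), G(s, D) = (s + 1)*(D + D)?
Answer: 1024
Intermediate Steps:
G(s, D) = 2*D*(1 + s) (G(s, D) = (1 + s)*(2*D) = 2*D*(1 + s))
c(u) = u**2 (c(u) = u*u = u**2)
I(y) = -y**2/3
(G(-4, 4) + I(-2)*(c(2 - 1) + 5))**2 = (2*4*(1 - 4) + (-1/3*(-2)**2)*((2 - 1)**2 + 5))**2 = (2*4*(-3) + (-1/3*4)*(1**2 + 5))**2 = (-24 - 4*(1 + 5)/3)**2 = (-24 - 4/3*6)**2 = (-24 - 8)**2 = (-32)**2 = 1024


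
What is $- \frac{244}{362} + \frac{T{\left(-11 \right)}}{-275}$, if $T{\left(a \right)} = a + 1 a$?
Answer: $- \frac{2688}{4525} \approx -0.59403$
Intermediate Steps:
$T{\left(a \right)} = 2 a$ ($T{\left(a \right)} = a + a = 2 a$)
$- \frac{244}{362} + \frac{T{\left(-11 \right)}}{-275} = - \frac{244}{362} + \frac{2 \left(-11\right)}{-275} = \left(-244\right) \frac{1}{362} - - \frac{2}{25} = - \frac{122}{181} + \frac{2}{25} = - \frac{2688}{4525}$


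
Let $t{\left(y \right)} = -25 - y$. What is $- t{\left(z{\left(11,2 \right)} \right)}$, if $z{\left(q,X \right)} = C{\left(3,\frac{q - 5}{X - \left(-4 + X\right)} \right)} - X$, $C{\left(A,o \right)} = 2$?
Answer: $25$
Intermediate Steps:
$z{\left(q,X \right)} = 2 - X$
$- t{\left(z{\left(11,2 \right)} \right)} = - (-25 - \left(2 - 2\right)) = - (-25 - 0) = - (-25 + 0) = \left(-1\right) \left(-25\right) = 25$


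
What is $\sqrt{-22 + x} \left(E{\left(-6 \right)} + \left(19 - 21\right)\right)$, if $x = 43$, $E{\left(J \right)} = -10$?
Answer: $- 12 \sqrt{21} \approx -54.991$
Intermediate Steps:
$\sqrt{-22 + x} \left(E{\left(-6 \right)} + \left(19 - 21\right)\right) = \sqrt{-22 + 43} \left(-10 + \left(19 - 21\right)\right) = \sqrt{21} \left(-10 - 2\right) = \sqrt{21} \left(-12\right) = - 12 \sqrt{21}$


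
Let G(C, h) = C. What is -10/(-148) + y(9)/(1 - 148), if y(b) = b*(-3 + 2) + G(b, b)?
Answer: 5/74 ≈ 0.067568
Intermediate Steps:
y(b) = 0 (y(b) = b*(-3 + 2) + b = b*(-1) + b = -b + b = 0)
-10/(-148) + y(9)/(1 - 148) = -10/(-148) + 0/(1 - 148) = -10*(-1/148) + 0/(-147) = 5/74 + 0*(-1/147) = 5/74 + 0 = 5/74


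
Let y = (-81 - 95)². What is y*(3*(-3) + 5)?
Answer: -123904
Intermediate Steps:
y = 30976 (y = (-176)² = 30976)
y*(3*(-3) + 5) = 30976*(3*(-3) + 5) = 30976*(-9 + 5) = 30976*(-4) = -123904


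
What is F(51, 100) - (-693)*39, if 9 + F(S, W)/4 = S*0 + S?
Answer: 27195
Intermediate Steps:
F(S, W) = -36 + 4*S (F(S, W) = -36 + 4*(S*0 + S) = -36 + 4*(0 + S) = -36 + 4*S)
F(51, 100) - (-693)*39 = (-36 + 4*51) - (-693)*39 = (-36 + 204) - 1*(-27027) = 168 + 27027 = 27195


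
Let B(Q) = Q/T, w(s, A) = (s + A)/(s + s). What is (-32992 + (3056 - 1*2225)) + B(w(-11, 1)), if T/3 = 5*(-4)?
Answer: -4245253/132 ≈ -32161.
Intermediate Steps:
w(s, A) = (A + s)/(2*s) (w(s, A) = (A + s)/((2*s)) = (A + s)*(1/(2*s)) = (A + s)/(2*s))
T = -60 (T = 3*(5*(-4)) = 3*(-20) = -60)
B(Q) = -Q/60 (B(Q) = Q/(-60) = Q*(-1/60) = -Q/60)
(-32992 + (3056 - 1*2225)) + B(w(-11, 1)) = (-32992 + (3056 - 1*2225)) - (1 - 11)/(120*(-11)) = (-32992 + (3056 - 2225)) - (-1)*(-10)/(120*11) = (-32992 + 831) - 1/60*5/11 = -32161 - 1/132 = -4245253/132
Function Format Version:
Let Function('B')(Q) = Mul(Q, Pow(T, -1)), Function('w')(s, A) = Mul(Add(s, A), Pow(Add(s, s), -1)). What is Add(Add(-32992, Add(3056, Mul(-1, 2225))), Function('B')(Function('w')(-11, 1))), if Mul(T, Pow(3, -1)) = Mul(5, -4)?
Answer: Rational(-4245253, 132) ≈ -32161.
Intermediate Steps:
Function('w')(s, A) = Mul(Rational(1, 2), Pow(s, -1), Add(A, s)) (Function('w')(s, A) = Mul(Add(A, s), Pow(Mul(2, s), -1)) = Mul(Add(A, s), Mul(Rational(1, 2), Pow(s, -1))) = Mul(Rational(1, 2), Pow(s, -1), Add(A, s)))
T = -60 (T = Mul(3, Mul(5, -4)) = Mul(3, -20) = -60)
Function('B')(Q) = Mul(Rational(-1, 60), Q) (Function('B')(Q) = Mul(Q, Pow(-60, -1)) = Mul(Q, Rational(-1, 60)) = Mul(Rational(-1, 60), Q))
Add(Add(-32992, Add(3056, Mul(-1, 2225))), Function('B')(Function('w')(-11, 1))) = Add(Add(-32992, Add(3056, Mul(-1, 2225))), Mul(Rational(-1, 60), Mul(Rational(1, 2), Pow(-11, -1), Add(1, -11)))) = Add(Add(-32992, Add(3056, -2225)), Mul(Rational(-1, 60), Mul(Rational(1, 2), Rational(-1, 11), -10))) = Add(Add(-32992, 831), Mul(Rational(-1, 60), Rational(5, 11))) = Add(-32161, Rational(-1, 132)) = Rational(-4245253, 132)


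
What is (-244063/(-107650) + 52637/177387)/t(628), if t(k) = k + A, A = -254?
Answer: 48959976431/7141795745700 ≈ 0.0068554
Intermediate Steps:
t(k) = -254 + k (t(k) = k - 254 = -254 + k)
(-244063/(-107650) + 52637/177387)/t(628) = (-244063/(-107650) + 52637/177387)/(-254 + 628) = (-244063*(-1/107650) + 52637*(1/177387))/374 = (244063/107650 + 52637/177387)*(1/374) = (48959976431/19095710550)*(1/374) = 48959976431/7141795745700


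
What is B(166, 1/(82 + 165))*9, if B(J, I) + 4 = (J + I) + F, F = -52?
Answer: 244539/247 ≈ 990.04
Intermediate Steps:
B(J, I) = -56 + I + J (B(J, I) = -4 + ((J + I) - 52) = -4 + ((I + J) - 52) = -4 + (-52 + I + J) = -56 + I + J)
B(166, 1/(82 + 165))*9 = (-56 + 1/(82 + 165) + 166)*9 = (-56 + 1/247 + 166)*9 = (27171/247)*9 = 244539/247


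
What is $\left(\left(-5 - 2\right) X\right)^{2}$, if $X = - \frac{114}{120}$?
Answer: $\frac{17689}{400} \approx 44.222$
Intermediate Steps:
$X = - \frac{19}{20}$ ($X = \left(-114\right) \frac{1}{120} = - \frac{19}{20} \approx -0.95$)
$\left(\left(-5 - 2\right) X\right)^{2} = \left(\left(-5 - 2\right) \left(- \frac{19}{20}\right)\right)^{2} = \left(\left(-7\right) \left(- \frac{19}{20}\right)\right)^{2} = \left(\frac{133}{20}\right)^{2} = \frac{17689}{400}$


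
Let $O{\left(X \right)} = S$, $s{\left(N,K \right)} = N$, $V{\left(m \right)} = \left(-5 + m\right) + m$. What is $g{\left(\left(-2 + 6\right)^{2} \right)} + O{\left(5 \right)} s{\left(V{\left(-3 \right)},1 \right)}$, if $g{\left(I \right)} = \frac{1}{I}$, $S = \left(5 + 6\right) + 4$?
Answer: $- \frac{2639}{16} \approx -164.94$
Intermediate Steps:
$V{\left(m \right)} = -5 + 2 m$
$S = 15$ ($S = 11 + 4 = 15$)
$O{\left(X \right)} = 15$
$g{\left(\left(-2 + 6\right)^{2} \right)} + O{\left(5 \right)} s{\left(V{\left(-3 \right)},1 \right)} = \frac{1}{\left(-2 + 6\right)^{2}} + 15 \left(-5 + 2 \left(-3\right)\right) = \frac{1}{4^{2}} + 15 \left(-5 - 6\right) = \frac{1}{16} + 15 \left(-11\right) = \frac{1}{16} - 165 = - \frac{2639}{16}$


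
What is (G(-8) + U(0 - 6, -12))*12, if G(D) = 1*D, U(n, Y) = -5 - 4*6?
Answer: -444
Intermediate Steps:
U(n, Y) = -29 (U(n, Y) = -5 - 24 = -29)
G(D) = D
(G(-8) + U(0 - 6, -12))*12 = (-8 - 29)*12 = -37*12 = -444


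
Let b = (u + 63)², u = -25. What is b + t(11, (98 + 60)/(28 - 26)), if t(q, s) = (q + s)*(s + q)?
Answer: 9544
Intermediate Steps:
b = 1444 (b = (-25 + 63)² = 38² = 1444)
t(q, s) = (q + s)² (t(q, s) = (q + s)*(q + s) = (q + s)²)
b + t(11, (98 + 60)/(28 - 26)) = 1444 + (11 + (98 + 60)/(28 - 26))² = 1444 + (11 + 158/2)² = 1444 + (11 + 158*(½))² = 1444 + (11 + 79)² = 1444 + 90² = 1444 + 8100 = 9544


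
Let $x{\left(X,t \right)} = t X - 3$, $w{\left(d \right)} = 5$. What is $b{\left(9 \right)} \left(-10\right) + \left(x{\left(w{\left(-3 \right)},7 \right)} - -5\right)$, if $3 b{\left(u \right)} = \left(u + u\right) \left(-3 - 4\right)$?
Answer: $457$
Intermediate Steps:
$x{\left(X,t \right)} = -3 + X t$ ($x{\left(X,t \right)} = X t - 3 = -3 + X t$)
$b{\left(u \right)} = - \frac{14 u}{3}$ ($b{\left(u \right)} = \frac{\left(u + u\right) \left(-3 - 4\right)}{3} = \frac{2 u \left(-7\right)}{3} = \frac{\left(-14\right) u}{3} = - \frac{14 u}{3}$)
$b{\left(9 \right)} \left(-10\right) + \left(x{\left(w{\left(-3 \right)},7 \right)} - -5\right) = \left(- \frac{14}{3}\right) 9 \left(-10\right) + \left(\left(-3 + 5 \cdot 7\right) - -5\right) = \left(-42\right) \left(-10\right) + \left(\left(-3 + 35\right) + 5\right) = 420 + \left(32 + 5\right) = 420 + 37 = 457$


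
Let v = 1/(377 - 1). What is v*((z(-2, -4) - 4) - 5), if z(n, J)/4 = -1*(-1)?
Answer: -5/376 ≈ -0.013298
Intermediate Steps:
z(n, J) = 4 (z(n, J) = 4*(-1*(-1)) = 4*1 = 4)
v = 1/376 ≈ 0.0026596
v*((z(-2, -4) - 4) - 5) = ((4 - 4) - 5)/376 = (0 - 5)/376 = (1/376)*(-5) = -5/376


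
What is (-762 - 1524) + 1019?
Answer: -1267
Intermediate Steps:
(-762 - 1524) + 1019 = -2286 + 1019 = -1267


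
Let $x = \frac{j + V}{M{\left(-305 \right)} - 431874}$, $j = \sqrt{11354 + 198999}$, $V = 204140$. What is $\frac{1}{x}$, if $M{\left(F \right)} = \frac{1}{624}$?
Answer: $- \frac{13753390253125}{6500976962532} + \frac{269489375 \sqrt{210353}}{26003907850128} \approx -2.1108$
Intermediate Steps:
$M{\left(F \right)} = \frac{1}{624}$
$j = \sqrt{210353} \approx 458.64$
$x = - \frac{25476672}{53897875} - \frac{624 \sqrt{210353}}{269489375}$ ($x = \frac{\sqrt{210353} + 204140}{\frac{1}{624} - 431874} = \frac{204140 + \sqrt{210353}}{- \frac{269489375}{624}} = \left(204140 + \sqrt{210353}\right) \left(- \frac{624}{269489375}\right) = - \frac{25476672}{53897875} - \frac{624 \sqrt{210353}}{269489375} \approx -0.47375$)
$\frac{1}{x} = \frac{1}{- \frac{25476672}{53897875} - \frac{624 \sqrt{210353}}{269489375}}$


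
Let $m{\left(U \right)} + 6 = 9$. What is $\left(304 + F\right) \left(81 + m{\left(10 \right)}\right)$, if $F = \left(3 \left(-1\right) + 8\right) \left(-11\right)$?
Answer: $20916$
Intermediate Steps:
$m{\left(U \right)} = 3$ ($m{\left(U \right)} = -6 + 9 = 3$)
$F = -55$ ($F = \left(-3 + 8\right) \left(-11\right) = 5 \left(-11\right) = -55$)
$\left(304 + F\right) \left(81 + m{\left(10 \right)}\right) = \left(304 - 55\right) \left(81 + 3\right) = 249 \cdot 84 = 20916$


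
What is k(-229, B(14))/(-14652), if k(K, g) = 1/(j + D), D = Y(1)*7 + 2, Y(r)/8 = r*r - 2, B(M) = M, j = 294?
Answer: -1/3516480 ≈ -2.8438e-7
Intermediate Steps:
Y(r) = -16 + 8*r² (Y(r) = 8*(r*r - 2) = 8*(r² - 2) = 8*(-2 + r²) = -16 + 8*r²)
D = -54 (D = (-16 + 8*1²)*7 + 2 = (-16 + 8*1)*7 + 2 = (-16 + 8)*7 + 2 = -8*7 + 2 = -56 + 2 = -54)
k(K, g) = 1/240 (k(K, g) = 1/(294 - 54) = 1/240)
k(-229, B(14))/(-14652) = (1/240)/(-14652) = (1/240)*(-1/14652) = -1/3516480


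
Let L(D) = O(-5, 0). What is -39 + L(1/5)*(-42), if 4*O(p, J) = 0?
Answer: -39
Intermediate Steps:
O(p, J) = 0 (O(p, J) = (¼)*0 = 0)
L(D) = 0
-39 + L(1/5)*(-42) = -39 + 0*(-42) = -39 + 0 = -39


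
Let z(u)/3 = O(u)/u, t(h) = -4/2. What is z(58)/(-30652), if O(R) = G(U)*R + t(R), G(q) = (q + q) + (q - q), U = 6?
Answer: -1041/888908 ≈ -0.0011711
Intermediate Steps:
t(h) = -2 (t(h) = -4*½ = -2)
G(q) = 2*q (G(q) = 2*q + 0 = 2*q)
O(R) = -2 + 12*R (O(R) = (2*6)*R - 2 = 12*R - 2 = -2 + 12*R)
z(u) = 3*(-2 + 12*u)/u (z(u) = 3*((-2 + 12*u)/u) = 3*(-2 + 12*u)/u)
z(58)/(-30652) = (36 - 6/58)/(-30652) = (36 - 6*1/58)*(-1/30652) = (36 - 3/29)*(-1/30652) = (1041/29)*(-1/30652) = -1041/888908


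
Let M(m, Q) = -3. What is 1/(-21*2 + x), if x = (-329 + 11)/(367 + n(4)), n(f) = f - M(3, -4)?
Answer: -187/8013 ≈ -0.023337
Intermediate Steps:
n(f) = 3 + f (n(f) = f - 1*(-3) = f + 3 = 3 + f)
x = -159/187 (x = (-329 + 11)/(367 + (3 + 4)) = -318/(367 + 7) = -318/374 = -318*1/374 = -159/187 ≈ -0.85027)
1/(-21*2 + x) = 1/(-21*2 - 159/187) = 1/(-42 - 159/187) = 1/(-8013/187) = -187/8013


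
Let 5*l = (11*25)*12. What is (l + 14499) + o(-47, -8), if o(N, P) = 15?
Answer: 15174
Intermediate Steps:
l = 660 (l = ((11*25)*12)/5 = (275*12)/5 = (⅕)*3300 = 660)
(l + 14499) + o(-47, -8) = (660 + 14499) + 15 = 15159 + 15 = 15174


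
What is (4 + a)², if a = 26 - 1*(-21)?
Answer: 2601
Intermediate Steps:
a = 47 (a = 26 + 21 = 47)
(4 + a)² = (4 + 47)² = 51² = 2601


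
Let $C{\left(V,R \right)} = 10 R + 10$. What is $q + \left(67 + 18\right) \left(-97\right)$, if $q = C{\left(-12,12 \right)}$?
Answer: $-8115$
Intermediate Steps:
$C{\left(V,R \right)} = 10 + 10 R$
$q = 130$ ($q = 10 + 10 \cdot 12 = 10 + 120 = 130$)
$q + \left(67 + 18\right) \left(-97\right) = 130 + \left(67 + 18\right) \left(-97\right) = 130 + 85 \left(-97\right) = 130 - 8245 = -8115$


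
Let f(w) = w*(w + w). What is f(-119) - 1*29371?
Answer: -1049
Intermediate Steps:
f(w) = 2*w² (f(w) = w*(2*w) = 2*w²)
f(-119) - 1*29371 = 2*(-119)² - 1*29371 = 2*14161 - 29371 = 28322 - 29371 = -1049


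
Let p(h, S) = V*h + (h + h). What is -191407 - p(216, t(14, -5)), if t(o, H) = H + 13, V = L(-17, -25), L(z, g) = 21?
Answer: -196375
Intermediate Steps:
V = 21
t(o, H) = 13 + H
p(h, S) = 23*h (p(h, S) = 21*h + (h + h) = 21*h + 2*h = 23*h)
-191407 - p(216, t(14, -5)) = -191407 - 23*216 = -191407 - 1*4968 = -191407 - 4968 = -196375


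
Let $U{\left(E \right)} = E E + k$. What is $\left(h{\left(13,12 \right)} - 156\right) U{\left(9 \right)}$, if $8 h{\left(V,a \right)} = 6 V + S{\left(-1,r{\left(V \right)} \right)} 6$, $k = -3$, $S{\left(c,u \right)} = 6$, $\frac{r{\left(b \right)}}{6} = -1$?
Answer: $- \frac{22113}{2} \approx -11057.0$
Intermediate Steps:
$r{\left(b \right)} = -6$ ($r{\left(b \right)} = 6 \left(-1\right) = -6$)
$h{\left(V,a \right)} = \frac{9}{2} + \frac{3 V}{4}$ ($h{\left(V,a \right)} = \frac{6 V + 6 \cdot 6}{8} = \frac{6 V + 36}{8} = \frac{36 + 6 V}{8} = \frac{9}{2} + \frac{3 V}{4}$)
$U{\left(E \right)} = -3 + E^{2}$ ($U{\left(E \right)} = E E - 3 = E^{2} - 3 = -3 + E^{2}$)
$\left(h{\left(13,12 \right)} - 156\right) U{\left(9 \right)} = \left(\left(\frac{9}{2} + \frac{3}{4} \cdot 13\right) - 156\right) \left(-3 + 9^{2}\right) = \left(\left(\frac{9}{2} + \frac{39}{4}\right) - 156\right) \left(-3 + 81\right) = \left(\frac{57}{4} - 156\right) 78 = \left(- \frac{567}{4}\right) 78 = - \frac{22113}{2}$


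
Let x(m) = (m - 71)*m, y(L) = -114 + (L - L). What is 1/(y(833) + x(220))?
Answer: 1/32666 ≈ 3.0613e-5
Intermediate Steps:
y(L) = -114 (y(L) = -114 + 0 = -114)
x(m) = m*(-71 + m) (x(m) = (-71 + m)*m = m*(-71 + m))
1/(y(833) + x(220)) = 1/(-114 + 220*(-71 + 220)) = 1/(-114 + 220*149) = 1/(-114 + 32780) = 1/32666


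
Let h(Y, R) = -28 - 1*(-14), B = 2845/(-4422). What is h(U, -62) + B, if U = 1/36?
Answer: -64753/4422 ≈ -14.643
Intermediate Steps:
U = 1/36 ≈ 0.027778
B = -2845/4422 (B = 2845*(-1/4422) = -2845/4422 ≈ -0.64337)
h(Y, R) = -14 (h(Y, R) = -28 + 14 = -14)
h(U, -62) + B = -14 - 2845/4422 = -64753/4422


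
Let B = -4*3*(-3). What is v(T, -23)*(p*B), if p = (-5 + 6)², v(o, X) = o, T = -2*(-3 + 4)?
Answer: -72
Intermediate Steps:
T = -2 (T = -2*1 = -2)
p = 1 (p = 1² = 1)
B = 36 (B = -12*(-3) = 36)
v(T, -23)*(p*B) = -2*36 = -72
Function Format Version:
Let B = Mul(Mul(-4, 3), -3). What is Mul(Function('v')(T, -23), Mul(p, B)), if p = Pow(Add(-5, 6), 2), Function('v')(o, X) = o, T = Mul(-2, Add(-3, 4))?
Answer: -72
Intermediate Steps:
T = -2 (T = Mul(-2, 1) = -2)
p = 1 (p = Pow(1, 2) = 1)
B = 36 (B = Mul(-12, -3) = 36)
Mul(Function('v')(T, -23), Mul(p, B)) = Mul(-2, Mul(1, 36)) = Mul(-2, 36) = -72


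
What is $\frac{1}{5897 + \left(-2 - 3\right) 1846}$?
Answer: $- \frac{1}{3333} \approx -0.00030003$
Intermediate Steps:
$\frac{1}{5897 + \left(-2 - 3\right) 1846} = \frac{1}{5897 - 9230} = \frac{1}{-3333} = - \frac{1}{3333}$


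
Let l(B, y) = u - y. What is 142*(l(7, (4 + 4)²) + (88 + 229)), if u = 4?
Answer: 36494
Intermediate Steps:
l(B, y) = 4 - y
142*(l(7, (4 + 4)²) + (88 + 229)) = 142*((4 - (4 + 4)²) + (88 + 229)) = 142*((4 - 1*8²) + 317) = 142*((4 - 1*64) + 317) = 142*((4 - 64) + 317) = 142*(-60 + 317) = 142*257 = 36494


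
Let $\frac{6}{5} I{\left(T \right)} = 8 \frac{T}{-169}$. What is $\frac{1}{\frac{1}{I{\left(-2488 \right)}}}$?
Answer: $\frac{49760}{507} \approx 98.146$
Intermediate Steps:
$I{\left(T \right)} = - \frac{20 T}{507}$ ($I{\left(T \right)} = \frac{5 \cdot 8 \frac{T}{-169}}{6} = \frac{5 \cdot 8 T \left(- \frac{1}{169}\right)}{6} = \frac{5 \cdot 8 \left(- \frac{T}{169}\right)}{6} = \frac{5 \left(- \frac{8 T}{169}\right)}{6} = - \frac{20 T}{507}$)
$\frac{1}{\frac{1}{I{\left(-2488 \right)}}} = \frac{1}{\frac{1}{\left(- \frac{20}{507}\right) \left(-2488\right)}} = \frac{1}{\frac{1}{\frac{49760}{507}}} = \frac{1}{\frac{507}{49760}} = \frac{49760}{507}$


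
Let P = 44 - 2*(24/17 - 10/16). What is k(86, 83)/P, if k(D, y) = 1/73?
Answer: 68/210605 ≈ 0.00032288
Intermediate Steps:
k(D, y) = 1/73
P = 2885/68 (P = 44 - 2*(24*(1/17) - 10*1/16) = 44 - 2*(24/17 - 5/8) = 44 - 2*107/136 = 44 - 107/68 = 2885/68 ≈ 42.426)
k(86, 83)/P = 1/(73*(2885/68)) = (1/73)*(68/2885) = 68/210605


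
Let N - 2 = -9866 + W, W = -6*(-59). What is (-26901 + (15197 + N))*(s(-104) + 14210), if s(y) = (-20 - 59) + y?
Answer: -297568778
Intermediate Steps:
W = 354
s(y) = -79 + y
N = -9510 (N = 2 + (-9866 + 354) = 2 - 9512 = -9510)
(-26901 + (15197 + N))*(s(-104) + 14210) = (-26901 + (15197 - 9510))*((-79 - 104) + 14210) = (-26901 + 5687)*(-183 + 14210) = -21214*14027 = -297568778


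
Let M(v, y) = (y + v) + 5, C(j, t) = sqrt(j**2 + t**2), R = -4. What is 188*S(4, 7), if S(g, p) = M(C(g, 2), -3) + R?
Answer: -376 + 376*sqrt(5) ≈ 464.76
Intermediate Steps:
M(v, y) = 5 + v + y (M(v, y) = (v + y) + 5 = 5 + v + y)
S(g, p) = -2 + sqrt(4 + g**2) (S(g, p) = (5 + sqrt(g**2 + 2**2) - 3) - 4 = (5 + sqrt(g**2 + 4) - 3) - 4 = (5 + sqrt(4 + g**2) - 3) - 4 = (2 + sqrt(4 + g**2)) - 4 = -2 + sqrt(4 + g**2))
188*S(4, 7) = 188*(-2 + sqrt(4 + 4**2)) = 188*(-2 + sqrt(4 + 16)) = 188*(-2 + sqrt(20)) = 188*(-2 + 2*sqrt(5)) = -376 + 376*sqrt(5)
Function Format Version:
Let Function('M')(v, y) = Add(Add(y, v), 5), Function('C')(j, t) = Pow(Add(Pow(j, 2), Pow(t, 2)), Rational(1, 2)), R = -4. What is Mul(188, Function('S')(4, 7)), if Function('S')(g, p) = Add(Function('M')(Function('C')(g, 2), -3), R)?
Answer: Add(-376, Mul(376, Pow(5, Rational(1, 2)))) ≈ 464.76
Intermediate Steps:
Function('M')(v, y) = Add(5, v, y) (Function('M')(v, y) = Add(Add(v, y), 5) = Add(5, v, y))
Function('S')(g, p) = Add(-2, Pow(Add(4, Pow(g, 2)), Rational(1, 2))) (Function('S')(g, p) = Add(Add(5, Pow(Add(Pow(g, 2), Pow(2, 2)), Rational(1, 2)), -3), -4) = Add(Add(5, Pow(Add(Pow(g, 2), 4), Rational(1, 2)), -3), -4) = Add(Add(5, Pow(Add(4, Pow(g, 2)), Rational(1, 2)), -3), -4) = Add(Add(2, Pow(Add(4, Pow(g, 2)), Rational(1, 2))), -4) = Add(-2, Pow(Add(4, Pow(g, 2)), Rational(1, 2))))
Mul(188, Function('S')(4, 7)) = Mul(188, Add(-2, Pow(Add(4, Pow(4, 2)), Rational(1, 2)))) = Mul(188, Add(-2, Pow(Add(4, 16), Rational(1, 2)))) = Mul(188, Add(-2, Pow(20, Rational(1, 2)))) = Mul(188, Add(-2, Mul(2, Pow(5, Rational(1, 2))))) = Add(-376, Mul(376, Pow(5, Rational(1, 2))))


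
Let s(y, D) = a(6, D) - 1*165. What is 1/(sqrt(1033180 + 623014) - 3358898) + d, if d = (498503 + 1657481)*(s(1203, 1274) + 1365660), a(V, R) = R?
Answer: 16622801759001019026432631/5641097059105 - sqrt(1656194)/11282194118210 ≈ 2.9467e+12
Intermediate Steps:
s(y, D) = -165 + D (s(y, D) = D - 1*165 = D - 165 = -165 + D)
d = 2946732095696 (d = (498503 + 1657481)*((-165 + 1274) + 1365660) = 2155984*(1109 + 1365660) = 2155984*1366769 = 2946732095696)
1/(sqrt(1033180 + 623014) - 3358898) + d = 1/(sqrt(1033180 + 623014) - 3358898) + 2946732095696 = 1/(sqrt(1656194) - 3358898) + 2946732095696 = 1/(-3358898 + sqrt(1656194)) + 2946732095696 = 2946732095696 + 1/(-3358898 + sqrt(1656194))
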